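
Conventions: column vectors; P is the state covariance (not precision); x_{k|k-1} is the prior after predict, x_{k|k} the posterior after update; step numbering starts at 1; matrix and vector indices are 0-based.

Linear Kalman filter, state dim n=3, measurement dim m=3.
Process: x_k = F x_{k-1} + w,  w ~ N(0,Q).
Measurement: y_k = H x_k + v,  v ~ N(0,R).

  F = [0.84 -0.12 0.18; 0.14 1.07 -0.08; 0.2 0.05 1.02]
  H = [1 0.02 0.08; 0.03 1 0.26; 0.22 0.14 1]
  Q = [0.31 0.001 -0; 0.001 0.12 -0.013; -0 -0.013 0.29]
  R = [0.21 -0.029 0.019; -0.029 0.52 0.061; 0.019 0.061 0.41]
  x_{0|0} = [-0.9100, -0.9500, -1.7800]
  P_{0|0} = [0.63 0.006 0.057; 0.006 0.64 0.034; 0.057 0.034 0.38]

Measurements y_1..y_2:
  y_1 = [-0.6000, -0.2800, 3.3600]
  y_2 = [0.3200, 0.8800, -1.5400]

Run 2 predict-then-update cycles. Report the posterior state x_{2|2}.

step 1: x^-=[-0.9708, -1.0015, -2.0451]  P^-=[0.7906 -0.0028 0.2189; -0.0028 0.8622 0.0534; 0.2189 0.0534 0.7390]  S=[1.0408 0.0865 0.4785; 0.0865 1.4639 0.4529; 0.4785 0.4529 1.3153]  K=[0.7678 0.0021 0.0183; 0.0051 0.6244 -0.0850; -0.0131 -0.0172 0.6149]  nu=[0.5544, 1.2823, 5.7589]  x^+=[-0.4369, -0.6872, 1.4664]  P^+=[0.1628 -0.0222 -0.0105; -0.0222 0.3299 -0.0379; -0.0105 -0.0379 0.2584]
step 2: x^-=[-0.0205, -0.9138, 1.3740]  P^-=[0.4409 -0.0527 0.0674; -0.0527 0.5026 -0.0594; 0.0674 -0.0594 0.5576]  S=[0.6632 -0.0343 0.2211; -0.0343 1.0277 0.2118; 0.2211 0.2118 1.0086]  K=[0.6682 -0.0011 0.0094; -0.0122 0.4930 -0.1014; -0.0253 -0.0334 0.5719]  nu=[0.2489, 1.4371, -2.7816]  x^+=[0.1182, 0.0738, -0.2711]  P^+=[0.1419 -0.0205 -0.0119; -0.0205 0.2626 -0.0440; -0.0119 -0.0440 0.2407]

x_post = [0.1182, 0.0738, -0.2711]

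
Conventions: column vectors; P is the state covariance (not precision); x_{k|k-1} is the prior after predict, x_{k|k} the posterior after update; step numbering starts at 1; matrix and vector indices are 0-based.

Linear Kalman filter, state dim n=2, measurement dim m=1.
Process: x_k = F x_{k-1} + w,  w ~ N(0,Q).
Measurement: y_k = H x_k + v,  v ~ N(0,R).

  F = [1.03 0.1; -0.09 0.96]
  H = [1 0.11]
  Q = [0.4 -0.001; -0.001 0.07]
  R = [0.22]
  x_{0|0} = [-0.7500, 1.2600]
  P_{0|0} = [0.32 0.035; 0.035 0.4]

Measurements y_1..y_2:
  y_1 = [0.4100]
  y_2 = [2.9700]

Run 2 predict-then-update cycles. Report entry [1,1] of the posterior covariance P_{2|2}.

P_post[1,1] = 0.4665

step 1: x^-=[-0.6465, 1.2771]  P^-=[0.7507 0.0420; 0.0420 0.4352]  S=[0.9852]  K=[0.7667; 0.0912]  nu=[0.9160]  x^+=[0.0558, 1.3607]  P^+=[0.1716 -0.0269; -0.0269 0.4270]
step 2: x^-=[0.1935, 1.3012]  P^-=[0.5808 -0.0023; -0.0023 0.4695]  S=[0.8060]  K=[0.7203; 0.0613]  nu=[2.6333]  x^+=[2.0903, 1.4626]  P^+=[0.1626 -0.0378; -0.0378 0.4665]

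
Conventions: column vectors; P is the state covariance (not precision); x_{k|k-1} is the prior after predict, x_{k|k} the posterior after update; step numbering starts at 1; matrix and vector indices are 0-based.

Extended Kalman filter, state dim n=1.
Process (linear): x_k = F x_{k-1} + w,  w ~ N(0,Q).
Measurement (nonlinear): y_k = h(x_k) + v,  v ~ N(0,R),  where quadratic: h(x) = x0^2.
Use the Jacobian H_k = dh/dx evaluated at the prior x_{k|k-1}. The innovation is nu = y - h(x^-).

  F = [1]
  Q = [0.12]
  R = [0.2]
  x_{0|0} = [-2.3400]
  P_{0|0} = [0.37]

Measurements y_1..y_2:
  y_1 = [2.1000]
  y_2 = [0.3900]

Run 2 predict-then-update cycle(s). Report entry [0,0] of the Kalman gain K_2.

K[0,0] = -0.2675

step 1: x^-=[-2.3400]  P^-=[0.4900]  H_jac=[-4.6800]  S=[10.9322]  K=[-0.2098]  nu=[-3.3756]  x^+=[-1.6319]  P^+=[0.0090]
step 2: x^-=[-1.6319]  P^-=[0.1290]  H_jac=[-3.2638]  S=[1.5738]  K=[-0.2675]  nu=[-2.2731]  x^+=[-1.0240]  P^+=[0.0164]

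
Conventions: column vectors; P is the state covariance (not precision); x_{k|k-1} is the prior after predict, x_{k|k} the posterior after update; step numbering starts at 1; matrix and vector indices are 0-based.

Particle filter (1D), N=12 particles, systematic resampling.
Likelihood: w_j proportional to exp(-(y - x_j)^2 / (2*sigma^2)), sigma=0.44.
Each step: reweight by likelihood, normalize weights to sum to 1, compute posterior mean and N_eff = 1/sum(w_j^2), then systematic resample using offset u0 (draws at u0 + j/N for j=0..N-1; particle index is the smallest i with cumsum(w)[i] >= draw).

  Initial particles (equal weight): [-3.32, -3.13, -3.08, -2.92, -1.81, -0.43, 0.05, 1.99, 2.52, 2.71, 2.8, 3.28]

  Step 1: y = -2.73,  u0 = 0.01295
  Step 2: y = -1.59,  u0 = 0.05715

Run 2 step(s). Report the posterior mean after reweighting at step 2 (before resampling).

step 1: w=[0.1443, 0.2345, 0.2584, 0.3230, 0.0398, 0.0000, 0.0000, 0.0000, 0.0000, 0.0000, 0.0000, 0.0000]  mean=-3.0241  Neff=4.0245  idx=[0, 0, 1, 1, 1, 2, 2, 2, 3, 3, 3, 3]
step 2: w=[0.0075, 0.0075, 0.0373, 0.0373, 0.0373, 0.0552, 0.0552, 0.0552, 0.1769, 0.1769, 0.1769, 0.1769]  mean=-2.9760  Neff=7.2153  idx=[3, 5, 6, 8, 8, 9, 9, 9, 10, 10, 11, 11]

post_mean = -2.9760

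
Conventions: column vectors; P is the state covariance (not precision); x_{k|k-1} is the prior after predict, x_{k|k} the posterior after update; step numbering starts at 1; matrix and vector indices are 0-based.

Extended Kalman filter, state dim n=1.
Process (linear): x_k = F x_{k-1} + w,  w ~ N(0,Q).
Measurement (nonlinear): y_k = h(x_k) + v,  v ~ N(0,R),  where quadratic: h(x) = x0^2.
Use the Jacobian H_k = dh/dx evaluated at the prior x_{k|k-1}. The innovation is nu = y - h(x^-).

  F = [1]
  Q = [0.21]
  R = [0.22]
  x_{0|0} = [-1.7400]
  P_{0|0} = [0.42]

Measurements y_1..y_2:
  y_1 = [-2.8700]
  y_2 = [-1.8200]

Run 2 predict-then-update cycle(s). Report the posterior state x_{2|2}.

step 1: x^-=[-1.7400]  P^-=[0.6300]  H_jac=[-3.4800]  S=[7.8496]  K=[-0.2793]  nu=[-5.8976]  x^+=[-0.0928]  P^+=[0.0177]
step 2: x^-=[-0.0928]  P^-=[0.2277]  H_jac=[-0.1856]  S=[0.2278]  K=[-0.1854]  nu=[-1.8286]  x^+=[0.2463]  P^+=[0.2198]

x_post = [0.2463]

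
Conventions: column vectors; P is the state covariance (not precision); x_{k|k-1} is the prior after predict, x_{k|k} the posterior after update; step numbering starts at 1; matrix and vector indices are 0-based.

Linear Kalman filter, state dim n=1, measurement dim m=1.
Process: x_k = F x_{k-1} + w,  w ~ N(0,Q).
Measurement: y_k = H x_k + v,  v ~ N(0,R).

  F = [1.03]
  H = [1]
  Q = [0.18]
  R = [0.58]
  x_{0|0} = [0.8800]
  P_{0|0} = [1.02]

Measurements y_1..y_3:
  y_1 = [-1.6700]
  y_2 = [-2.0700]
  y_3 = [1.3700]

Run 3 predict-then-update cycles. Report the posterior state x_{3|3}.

x_post = [-0.1986]

step 1: x^-=[0.9064]  P^-=[1.2621]  S=[1.8421]  K=[0.6851]  nu=[-2.5764]  x^+=[-0.8588]  P^+=[0.3974]
step 2: x^-=[-0.8846]  P^-=[0.6016]  S=[1.1816]  K=[0.5091]  nu=[-1.1854]  x^+=[-1.4881]  P^+=[0.2953]
step 3: x^-=[-1.5328]  P^-=[0.4933]  S=[1.0733]  K=[0.4596]  nu=[2.9028]  x^+=[-0.1986]  P^+=[0.2666]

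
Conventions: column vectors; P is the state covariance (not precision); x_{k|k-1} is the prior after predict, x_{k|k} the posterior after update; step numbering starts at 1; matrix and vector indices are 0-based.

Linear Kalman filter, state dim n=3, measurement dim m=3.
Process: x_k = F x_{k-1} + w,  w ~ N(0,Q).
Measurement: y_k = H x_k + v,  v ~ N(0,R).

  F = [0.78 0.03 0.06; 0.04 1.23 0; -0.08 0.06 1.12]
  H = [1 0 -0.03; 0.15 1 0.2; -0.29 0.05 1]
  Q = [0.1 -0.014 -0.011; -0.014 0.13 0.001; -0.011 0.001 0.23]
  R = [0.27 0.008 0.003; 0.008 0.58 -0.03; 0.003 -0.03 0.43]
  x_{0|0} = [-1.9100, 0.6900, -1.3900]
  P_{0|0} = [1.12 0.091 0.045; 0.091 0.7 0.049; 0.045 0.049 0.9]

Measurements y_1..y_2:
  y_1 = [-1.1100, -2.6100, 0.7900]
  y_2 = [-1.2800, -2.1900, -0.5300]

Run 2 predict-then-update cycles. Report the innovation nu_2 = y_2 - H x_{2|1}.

innov = [-0.1333, -0.4058, -0.5842]

step 1: x^-=[-1.5525, 0.7723, -1.3626]  P^-=[0.7939 0.1379 0.0258; 0.1379 1.1998 0.1099; 0.0258 0.1099 1.3663]  S=[1.0636 0.2586 -0.2355; 0.2586 1.9392 0.3431; -0.2355 0.3431 1.8581]  K=[0.7309 0.0415 -0.0214; -0.0458 0.6569 -0.0572; 0.1380 0.0498 0.7426]  nu=[0.4016, -2.8769, 1.6638]  x^+=[-1.4139, -1.2312, -0.2150]  P^+=[0.1991 -0.0093 0.0500; -0.0093 0.3972 -0.0670; 0.0500 -0.0670 0.3361]
step 2: x^-=[-1.1527, -1.5710, -0.2015]  P^-=[0.2267 -0.0069 0.0404; -0.0069 0.7303 -0.0595; 0.0404 -0.0595 0.6364]  S=[0.4949 0.0410 -0.0414; 0.0410 1.3174 0.0695; -0.0414 0.0695 1.0581]  K=[0.4540 0.0130 -0.0074; -0.0607 0.5495 -0.0583; 0.0905 0.0221 0.5896]  nu=[-0.1333, -0.4058, -0.5842]  x^+=[-1.2142, -1.7518, -0.5671]  P^+=[0.1237 -0.0140 0.0344; -0.0140 0.3346 -0.0625; 0.0344 -0.0625 0.2662]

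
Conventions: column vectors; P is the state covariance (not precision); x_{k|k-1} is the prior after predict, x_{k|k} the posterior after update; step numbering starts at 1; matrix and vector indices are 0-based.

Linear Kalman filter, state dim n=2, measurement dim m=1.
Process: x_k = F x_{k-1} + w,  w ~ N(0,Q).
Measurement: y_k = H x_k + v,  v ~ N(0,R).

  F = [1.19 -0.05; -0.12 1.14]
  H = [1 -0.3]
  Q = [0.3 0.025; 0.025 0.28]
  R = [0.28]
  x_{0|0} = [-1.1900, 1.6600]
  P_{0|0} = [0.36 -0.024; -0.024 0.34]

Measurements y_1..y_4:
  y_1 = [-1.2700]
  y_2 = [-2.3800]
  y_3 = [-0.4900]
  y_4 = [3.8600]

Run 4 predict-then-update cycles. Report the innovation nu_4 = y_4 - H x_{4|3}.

step 1: x^-=[-1.4991, 2.0352]  P^-=[0.8135 -0.0785; -0.0785 0.7336]  S=[1.2066]  K=[0.6937; -0.2474]  nu=[0.8397]  x^+=[-0.9166, 1.8274]  P^+=[0.2328 0.1286; 0.1286 0.6597]
step 2: x^-=[-1.1821, 2.1933]  P^-=[0.6161 0.1294; 0.1294 1.1055]  S=[0.9179]  K=[0.6289; -0.2203]  nu=[-0.5399]  x^+=[-1.5216, 2.3122]  P^+=[0.2531 0.2566; 0.2566 1.0610]
step 3: x^-=[-1.9264, 2.8185]  P^-=[0.6305 0.2780; 0.2780 1.5923]  S=[0.8870]  K=[0.6168; -0.2251]  nu=[2.2819]  x^+=[-0.5189, 2.3049]  P^+=[0.2931 0.4012; 0.4012 1.5474]
step 4: x^-=[-0.7327, 2.6898]  P^-=[0.6711 0.4416; 0.4416 2.1854]  S=[0.8828]  K=[0.6101; -0.2424]  nu=[5.3997]  x^+=[2.5617, 1.3808]  P^+=[0.3425 0.5722; 0.5722 2.1335]

innov = [5.3997]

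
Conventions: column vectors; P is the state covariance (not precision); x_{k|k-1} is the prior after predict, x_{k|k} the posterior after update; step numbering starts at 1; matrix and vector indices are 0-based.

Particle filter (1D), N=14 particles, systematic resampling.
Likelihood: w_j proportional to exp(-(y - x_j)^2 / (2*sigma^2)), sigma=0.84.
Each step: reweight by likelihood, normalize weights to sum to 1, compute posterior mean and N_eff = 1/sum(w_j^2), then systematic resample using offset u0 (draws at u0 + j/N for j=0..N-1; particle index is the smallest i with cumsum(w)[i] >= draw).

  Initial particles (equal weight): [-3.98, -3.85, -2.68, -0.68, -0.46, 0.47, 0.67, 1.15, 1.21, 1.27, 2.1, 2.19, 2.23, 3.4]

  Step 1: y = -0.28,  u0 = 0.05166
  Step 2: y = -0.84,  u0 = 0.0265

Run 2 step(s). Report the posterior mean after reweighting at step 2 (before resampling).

step 1: w=[0.0000, 0.0000, 0.0045, 0.2379, 0.2604, 0.1788, 0.1406, 0.0626, 0.0553, 0.0486, 0.0048, 0.0035, 0.0031, 0.0000]  mean=0.1097  Neff=5.3904  idx=[3, 3, 3, 4, 4, 4, 4, 5, 5, 6, 6, 7, 8, 9]
step 2: w=[0.1275, 0.1275, 0.1275, 0.1172, 0.1172, 0.1172, 0.1172, 0.0385, 0.0385, 0.0258, 0.0258, 0.0078, 0.0066, 0.0055]  mean=-0.3810  Neff=9.2446  idx=[0, 0, 1, 1, 2, 3, 3, 4, 4, 5, 6, 6, 7, 10]

post_mean = -0.3810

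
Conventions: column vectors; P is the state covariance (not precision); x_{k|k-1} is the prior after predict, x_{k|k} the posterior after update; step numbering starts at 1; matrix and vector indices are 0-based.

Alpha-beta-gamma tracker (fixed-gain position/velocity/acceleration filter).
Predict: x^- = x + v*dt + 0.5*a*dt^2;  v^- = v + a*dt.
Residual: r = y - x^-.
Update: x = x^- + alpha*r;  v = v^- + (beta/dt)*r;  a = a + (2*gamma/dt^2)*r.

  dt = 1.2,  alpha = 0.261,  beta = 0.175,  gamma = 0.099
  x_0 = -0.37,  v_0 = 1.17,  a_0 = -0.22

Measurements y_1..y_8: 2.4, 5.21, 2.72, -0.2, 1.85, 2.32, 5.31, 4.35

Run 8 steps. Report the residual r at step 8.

step 1: x_pred=0.8756  r=1.5244  x^+=1.2735  v^+=1.1283  a^+=-0.0104
step 2: x_pred=2.6200  r=2.5900  x^+=3.2960  v^+=1.4935  a^+=0.3457
step 3: x_pred=5.3371  r=-2.6171  x^+=4.6541  v^+=1.5268  a^+=-0.0141
step 4: x_pred=6.4760  r=-6.6760  x^+=4.7336  v^+=0.5362  a^+=-0.9321
step 5: x_pred=4.7060  r=-2.8560  x^+=3.9606  v^+=-0.9988  a^+=-1.3248
step 6: x_pred=1.8082  r=0.5118  x^+=1.9418  v^+=-2.5138  a^+=-1.2544
step 7: x_pred=-1.9780  r=7.2880  x^+=-0.0758  v^+=-2.9563  a^+=-0.2523
step 8: x_pred=-3.8050  r=8.1550  x^+=-1.6766  v^+=-2.0698  a^+=0.8690

resid = 8.1550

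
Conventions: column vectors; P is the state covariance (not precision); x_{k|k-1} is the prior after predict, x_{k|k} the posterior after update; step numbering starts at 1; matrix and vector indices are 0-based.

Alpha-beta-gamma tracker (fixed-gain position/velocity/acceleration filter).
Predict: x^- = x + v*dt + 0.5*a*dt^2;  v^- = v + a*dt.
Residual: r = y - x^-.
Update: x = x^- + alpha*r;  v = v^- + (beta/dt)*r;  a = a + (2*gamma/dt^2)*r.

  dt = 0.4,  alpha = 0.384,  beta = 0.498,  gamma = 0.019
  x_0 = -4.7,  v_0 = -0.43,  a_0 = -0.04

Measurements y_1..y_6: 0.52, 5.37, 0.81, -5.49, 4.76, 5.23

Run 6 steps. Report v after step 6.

v_post = 3.7788

step 1: x_pred=-4.8752  r=5.3952  x^+=-2.8034  v^+=6.2710  a^+=1.2414
step 2: x_pred=-0.1957  r=5.5657  x^+=1.9415  v^+=13.6969  a^+=2.5632
step 3: x_pred=7.6253  r=-6.8153  x^+=5.0082  v^+=6.2371  a^+=0.9446
step 4: x_pred=7.5786  r=-13.0686  x^+=2.5603  v^+=-9.6555  a^+=-2.1592
step 5: x_pred=-1.4747  r=6.2347  x^+=0.9194  v^+=-2.7571  a^+=-0.6785
step 6: x_pred=-0.2377  r=5.4677  x^+=1.8619  v^+=3.7788  a^+=0.6201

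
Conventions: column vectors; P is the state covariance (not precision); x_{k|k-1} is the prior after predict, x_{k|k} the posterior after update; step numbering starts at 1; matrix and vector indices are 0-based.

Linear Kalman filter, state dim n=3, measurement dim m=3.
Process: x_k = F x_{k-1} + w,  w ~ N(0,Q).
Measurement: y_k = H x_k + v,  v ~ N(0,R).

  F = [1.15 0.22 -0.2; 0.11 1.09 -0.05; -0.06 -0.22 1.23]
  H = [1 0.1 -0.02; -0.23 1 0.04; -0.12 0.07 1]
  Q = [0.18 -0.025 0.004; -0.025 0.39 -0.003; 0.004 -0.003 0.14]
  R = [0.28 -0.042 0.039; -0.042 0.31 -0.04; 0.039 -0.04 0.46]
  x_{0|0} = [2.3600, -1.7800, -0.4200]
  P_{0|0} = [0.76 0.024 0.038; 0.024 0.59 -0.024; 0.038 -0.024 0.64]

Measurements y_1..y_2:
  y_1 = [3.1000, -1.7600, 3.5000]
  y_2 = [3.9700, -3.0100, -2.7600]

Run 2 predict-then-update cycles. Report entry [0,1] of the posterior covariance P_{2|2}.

P_post[0,1] = 0.0036

step 1: x^-=[2.4064, -1.6596, -0.2666]  P^-=[1.2360 0.2522 -0.1942; 0.2522 1.1097 -0.2182; -0.1942 -0.2182 1.1476]  S=[1.5867 0.0250 -0.3260; 0.0250 1.3571 -0.0898; -0.3260 -0.0898 1.6426]  K=[0.7891 -0.0468 -0.0437; 0.2156 0.7633 -0.0194; -0.0061 -0.0476 0.6997]  nu=[0.8542, 0.4637, 4.1715]  x^+=[2.8765, -1.2025, 2.6249]  P^+=[0.2216 0.0035 0.0389; 0.0035 0.2310 -0.0468; 0.0389 -0.0468 0.3315]
step 2: x^-=[2.5185, -1.1255, 3.3206]  P^-=[0.4856 0.0739 -0.0642; 0.0739 0.6735 -0.1385; -0.0642 -0.1385 0.6731]  S=[0.7905 -0.0153 -0.1017; -0.0153 0.9664 -0.0864; -0.1017 -0.0864 1.1382]  K=[0.6180 -0.0365 -0.0506; 0.1927 0.6749 -0.0196; -0.0418 -0.0488 0.5822]  nu=[1.6305, -1.4381, -5.6996]  x^+=[3.8669, -1.6702, 0.0042]  P^+=[0.1727 0.0036 0.0228; 0.0036 0.2044 -0.0424; 0.0228 -0.0424 0.2738]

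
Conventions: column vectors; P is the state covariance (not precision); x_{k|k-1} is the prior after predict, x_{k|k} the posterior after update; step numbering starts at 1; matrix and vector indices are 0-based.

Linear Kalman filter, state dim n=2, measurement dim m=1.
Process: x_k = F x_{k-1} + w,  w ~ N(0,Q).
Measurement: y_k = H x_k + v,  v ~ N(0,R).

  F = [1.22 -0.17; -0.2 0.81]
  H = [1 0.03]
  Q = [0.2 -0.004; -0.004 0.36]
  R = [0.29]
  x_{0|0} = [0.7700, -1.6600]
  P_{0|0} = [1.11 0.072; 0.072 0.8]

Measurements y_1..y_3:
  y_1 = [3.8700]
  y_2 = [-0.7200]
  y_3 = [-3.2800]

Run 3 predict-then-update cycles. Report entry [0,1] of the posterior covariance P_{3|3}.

step 1: x^-=[1.2216, -1.4986]  P^-=[1.8454 -0.3114; -0.3114 0.9060]  S=[2.1175]  K=[0.8671; -0.1342]  nu=[2.6934]  x^+=[3.5569, -1.8601]  P^+=[0.2534 -0.0650; -0.0650 0.8678]
step 2: x^-=[4.6557, -2.2181]  P^-=[0.6292 -0.2517; -0.2517 0.9605]  S=[0.9049]  K=[0.6869; -0.2463]  nu=[-5.3091]  x^+=[1.0087, -0.9103]  P^+=[0.2022 -0.0986; -0.0986 0.9056]
step 3: x^-=[1.3853, -0.9391]  P^-=[0.5680 -0.2788; -0.2788 0.9942]  S=[0.8421]  K=[0.6645; -0.2957]  nu=[-4.6372]  x^+=[-1.6961, 0.4320]  P^+=[0.1961 -0.1134; -0.1134 0.9206]

P_post[0,1] = -0.1134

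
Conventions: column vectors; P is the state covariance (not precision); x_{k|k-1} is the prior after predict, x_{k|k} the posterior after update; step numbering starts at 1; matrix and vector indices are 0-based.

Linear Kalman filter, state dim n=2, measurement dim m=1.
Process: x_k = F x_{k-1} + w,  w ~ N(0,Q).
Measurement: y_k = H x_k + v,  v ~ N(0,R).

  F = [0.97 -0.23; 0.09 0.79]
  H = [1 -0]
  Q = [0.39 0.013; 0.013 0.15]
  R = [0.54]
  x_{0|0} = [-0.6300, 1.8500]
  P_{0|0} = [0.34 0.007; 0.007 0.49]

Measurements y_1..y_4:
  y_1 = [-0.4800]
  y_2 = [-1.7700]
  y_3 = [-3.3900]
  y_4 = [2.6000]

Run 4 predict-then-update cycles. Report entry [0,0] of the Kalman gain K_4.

step 1: x^-=[-1.0366, 1.4048]  P^-=[0.7327 -0.0411; -0.0411 0.4596]  S=[1.2727]  K=[0.5757; -0.0323]  nu=[0.5566]  x^+=[-0.7162, 1.3868]  P^+=[0.3109 -0.0175; -0.0175 0.4582]
step 2: x^-=[-1.0136, 1.0311]  P^-=[0.7145 -0.0561; -0.0561 0.4360]  S=[1.2545]  K=[0.5696; -0.0447]  nu=[-0.7564]  x^+=[-1.4444, 1.0650]  P^+=[0.3076 -0.0242; -0.0242 0.4335]
step 3: x^-=[-1.6460, 0.7113]  P^-=[0.7131 -0.0569; -0.0569 0.4196]  S=[1.2531]  K=[0.5691; -0.0454]  nu=[-1.7440]  x^+=[-2.6385, 0.7906]  P^+=[0.3073 -0.0245; -0.0245 0.4170]
step 4: x^-=[-2.7411, 0.3871]  P^-=[0.7121 -0.0542; -0.0542 0.4093]  S=[1.2521]  K=[0.5687; -0.0433]  nu=[5.3411]  x^+=[0.2966, 0.1557]  P^+=[0.3071 -0.0234; -0.0234 0.4069]

K[0,0] = 0.5687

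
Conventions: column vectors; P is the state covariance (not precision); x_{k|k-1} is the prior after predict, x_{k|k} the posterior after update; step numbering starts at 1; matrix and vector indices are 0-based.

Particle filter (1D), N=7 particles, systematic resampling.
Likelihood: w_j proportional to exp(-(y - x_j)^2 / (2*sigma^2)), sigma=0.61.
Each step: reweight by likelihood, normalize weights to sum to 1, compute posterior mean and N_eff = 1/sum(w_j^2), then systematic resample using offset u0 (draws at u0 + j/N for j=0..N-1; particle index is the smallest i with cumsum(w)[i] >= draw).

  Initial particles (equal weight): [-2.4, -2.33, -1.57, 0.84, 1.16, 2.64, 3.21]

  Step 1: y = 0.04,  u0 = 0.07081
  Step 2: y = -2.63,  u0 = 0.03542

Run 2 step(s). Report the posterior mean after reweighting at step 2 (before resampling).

step 1: w=[0.0005, 0.0008, 0.0480, 0.6610, 0.2895, 0.0002, 0.0000]  mean=0.8130  Neff=1.9119  idx=[3, 3, 3, 3, 3, 4, 4]
step 2: w=[0.1965, 0.1965, 0.1965, 0.1965, 0.1965, 0.0087, 0.0087]  mean=0.8455  Neff=5.1739  idx=[0, 0, 1, 2, 3, 3, 4]

post_mean = 0.8455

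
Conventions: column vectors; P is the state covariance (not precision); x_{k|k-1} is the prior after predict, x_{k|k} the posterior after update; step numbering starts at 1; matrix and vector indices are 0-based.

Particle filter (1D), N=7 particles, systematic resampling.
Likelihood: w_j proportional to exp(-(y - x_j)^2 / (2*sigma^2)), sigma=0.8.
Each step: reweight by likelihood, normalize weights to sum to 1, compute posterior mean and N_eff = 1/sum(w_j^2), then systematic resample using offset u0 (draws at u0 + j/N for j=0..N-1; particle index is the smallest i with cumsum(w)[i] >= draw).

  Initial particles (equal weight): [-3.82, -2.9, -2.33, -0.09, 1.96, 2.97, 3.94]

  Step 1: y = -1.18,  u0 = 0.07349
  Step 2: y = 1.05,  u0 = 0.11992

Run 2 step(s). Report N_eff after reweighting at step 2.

N_eff = 3.0022

step 1: w=[0.0050, 0.1159, 0.4162, 0.4623, 0.0005, 0.0000, 0.0000]  mean=-1.3658  Neff=2.4976  idx=[1, 2, 2, 2, 3, 3, 3]
step 2: w=[0.0000, 0.0001, 0.0001, 0.0001, 0.3332, 0.3332, 0.3332]  mean=-0.0908  Neff=3.0022  idx=[4, 4, 5, 5, 6, 6, 6]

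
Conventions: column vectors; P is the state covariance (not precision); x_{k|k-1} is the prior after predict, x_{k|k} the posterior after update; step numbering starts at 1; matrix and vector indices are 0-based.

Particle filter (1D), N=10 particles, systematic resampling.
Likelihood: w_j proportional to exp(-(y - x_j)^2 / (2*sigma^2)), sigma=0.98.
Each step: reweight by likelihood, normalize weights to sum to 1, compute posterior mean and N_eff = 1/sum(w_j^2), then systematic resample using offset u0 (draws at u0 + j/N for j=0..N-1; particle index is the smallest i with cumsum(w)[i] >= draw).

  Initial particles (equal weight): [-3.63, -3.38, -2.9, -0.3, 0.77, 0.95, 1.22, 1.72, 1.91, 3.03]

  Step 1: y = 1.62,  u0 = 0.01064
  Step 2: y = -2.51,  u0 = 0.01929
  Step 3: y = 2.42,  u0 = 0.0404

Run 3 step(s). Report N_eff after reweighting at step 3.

step 1: w=[0.0000, 0.0000, 0.0000, 0.0302, 0.1415, 0.1631, 0.1896, 0.2050, 0.1973, 0.0732]  mean=1.4374  Neff=5.8887  idx=[3, 4, 5, 5, 6, 6, 7, 7, 8, 8]
step 2: w=[0.8942, 0.0420, 0.0223, 0.0223, 0.0081, 0.0081, 0.0010, 0.0010, 0.0004, 0.0004]  mean=-0.1685  Neff=1.2462  idx=[0, 0, 0, 0, 0, 0, 0, 0, 0, 1]
step 3: w=[0.0490, 0.0490, 0.0490, 0.0490, 0.0490, 0.0490, 0.0490, 0.0490, 0.0490, 0.5590]  mean=0.2981  Neff=2.9932  idx=[0, 2, 4, 6, 8, 9, 9, 9, 9, 9]

N_eff = 2.9932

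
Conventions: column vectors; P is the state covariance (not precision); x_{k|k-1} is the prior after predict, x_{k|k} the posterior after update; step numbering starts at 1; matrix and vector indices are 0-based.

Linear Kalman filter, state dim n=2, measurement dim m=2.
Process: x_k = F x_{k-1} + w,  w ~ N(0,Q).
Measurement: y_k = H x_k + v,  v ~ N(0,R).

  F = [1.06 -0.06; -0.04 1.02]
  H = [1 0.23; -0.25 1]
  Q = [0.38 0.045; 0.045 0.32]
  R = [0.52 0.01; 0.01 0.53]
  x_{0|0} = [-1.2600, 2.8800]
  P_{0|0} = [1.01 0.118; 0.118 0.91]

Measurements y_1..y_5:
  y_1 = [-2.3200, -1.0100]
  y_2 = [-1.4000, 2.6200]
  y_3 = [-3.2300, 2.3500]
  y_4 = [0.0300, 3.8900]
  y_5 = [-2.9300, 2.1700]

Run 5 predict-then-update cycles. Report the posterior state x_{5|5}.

step 1: x^-=[-1.5084, 2.9880]  P^-=[1.5031 0.0743; 0.0743 1.2588]  S=[2.1239 -0.0062; -0.0062 1.8455]  K=[0.7153 -0.1609; 0.1733 0.6726]  nu=[-1.4988, -4.3751]  x^+=[-1.8764, -0.2143]  P^+=[0.3672 0.0137; 0.0137 0.3616]
step 2: x^-=[-1.9762, -0.1435]  P^-=[0.7922 0.0221; 0.0221 0.6957]  S=[1.3591 -0.0072; -0.0072 1.2641]  K=[0.5859 -0.1358; 0.1369 0.5467]  nu=[0.6092, 2.2695]  x^+=[-1.9275, 1.1807]  P^+=[0.3012 0.0092; 0.0092 0.2934]
step 3: x^-=[-2.1140, 1.2814]  P^-=[0.7183 0.0242; 0.0242 0.6250]  S=[1.2825 -0.0030; -0.0030 1.1878]  K=[0.5641 -0.1294; 0.1322 0.5214]  nu=[-1.4107, 0.5401]  x^+=[-2.9797, 1.3765]  P^+=[0.2899 0.0095; 0.0095 0.2801]
step 4: x^-=[-3.2411, 1.5233]  P^-=[0.7055 0.0259; 0.0259 0.6111]  S=[1.2697 -0.0014; -0.0014 1.1722]  K=[0.5602 -0.1277; 0.1317 0.5159]  nu=[2.9207, 1.5565]  x^+=[-1.8037, 2.7108]  P^+=[0.2877 0.0099; 0.0099 0.2772]
step 5: x^-=[-2.0746, 2.8372]  P^-=[0.7030 0.0265; 0.0265 0.6081]  S=[1.2674 -0.0009; -0.0009 1.1688]  K=[0.5594 -0.1273; 0.1316 0.5147]  nu=[-1.5080, -1.1859]  x^+=[-2.7673, 2.0283]  P^+=[0.2873 0.0100; 0.0100 0.2766]

x_post = [-2.7673, 2.0283]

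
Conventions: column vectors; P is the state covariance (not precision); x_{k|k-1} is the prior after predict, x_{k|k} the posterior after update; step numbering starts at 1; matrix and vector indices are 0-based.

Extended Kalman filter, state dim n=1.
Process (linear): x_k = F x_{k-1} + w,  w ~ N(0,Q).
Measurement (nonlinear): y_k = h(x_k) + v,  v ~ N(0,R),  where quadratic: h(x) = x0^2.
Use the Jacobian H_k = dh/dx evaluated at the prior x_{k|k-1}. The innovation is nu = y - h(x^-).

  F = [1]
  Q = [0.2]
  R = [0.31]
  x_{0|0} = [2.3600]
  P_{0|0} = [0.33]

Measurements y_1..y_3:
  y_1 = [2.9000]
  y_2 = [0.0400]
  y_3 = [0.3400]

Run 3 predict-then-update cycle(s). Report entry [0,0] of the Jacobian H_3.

step 1: x^-=[2.3600]  P^-=[0.5300]  H_jac=[4.7200]  S=[12.1176]  K=[0.2064]  nu=[-2.6696]  x^+=[1.8089]  P^+=[0.0136]
step 2: x^-=[1.8089]  P^-=[0.2136]  H_jac=[3.6178]  S=[3.1051]  K=[0.2488]  nu=[-3.2320]  x^+=[1.0047]  P^+=[0.0213]
step 3: x^-=[1.0047]  P^-=[0.2213]  H_jac=[2.0094]  S=[1.2036]  K=[0.3695]  nu=[-0.6694]  x^+=[0.7574]  P^+=[0.0570]

H_jac[0,0] = 2.0094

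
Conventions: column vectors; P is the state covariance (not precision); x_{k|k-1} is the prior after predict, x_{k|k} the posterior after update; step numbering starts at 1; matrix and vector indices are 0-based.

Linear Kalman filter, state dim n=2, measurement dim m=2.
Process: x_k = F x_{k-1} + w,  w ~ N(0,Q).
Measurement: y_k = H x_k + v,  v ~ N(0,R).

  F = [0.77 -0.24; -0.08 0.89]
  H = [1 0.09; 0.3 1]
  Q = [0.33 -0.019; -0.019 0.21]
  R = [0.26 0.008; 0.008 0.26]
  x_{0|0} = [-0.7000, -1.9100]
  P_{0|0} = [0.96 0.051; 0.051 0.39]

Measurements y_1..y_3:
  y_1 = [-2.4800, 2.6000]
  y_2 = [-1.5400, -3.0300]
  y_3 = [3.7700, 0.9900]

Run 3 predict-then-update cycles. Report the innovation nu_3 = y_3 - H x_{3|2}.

step 1: x^-=[-0.0806, -1.6439]  P^-=[0.9028 -0.1255; -0.1255 0.5178]  S=[1.1444 0.1965; 0.1965 0.7837]  K=[0.7808 -0.0104; -0.1820 0.6583]  nu=[-2.2514, 4.2681]  x^+=[-1.8828, 1.5754]  P^+=[0.2082 -0.0589; -0.0589 0.1874]
step 2: x^-=[-1.8279, 1.5528]  P^-=[0.4860 -0.1134; -0.1134 0.3681]  S=[0.7286 0.0705; 0.0705 0.6039]  K=[0.6553 -0.0228; -0.1655 0.5727]  nu=[0.1481, -4.0344]  x^+=[-1.6389, -0.7821]  P^+=[0.1750 -0.0532; -0.0532 0.1635]
step 3: x^-=[-1.0742, -0.5649]  P^-=[0.4628 -0.1022; -0.1022 0.3482]  S=[0.7072 0.0733; 0.0733 0.5886]  K=[0.6432 -0.0177; -0.1581 0.5592]  nu=[4.8951, 1.8772]  x^+=[2.0411, -0.2889]  P^+=[0.1717 -0.0510; -0.0510 0.1594]

innov = [4.8951, 1.8772]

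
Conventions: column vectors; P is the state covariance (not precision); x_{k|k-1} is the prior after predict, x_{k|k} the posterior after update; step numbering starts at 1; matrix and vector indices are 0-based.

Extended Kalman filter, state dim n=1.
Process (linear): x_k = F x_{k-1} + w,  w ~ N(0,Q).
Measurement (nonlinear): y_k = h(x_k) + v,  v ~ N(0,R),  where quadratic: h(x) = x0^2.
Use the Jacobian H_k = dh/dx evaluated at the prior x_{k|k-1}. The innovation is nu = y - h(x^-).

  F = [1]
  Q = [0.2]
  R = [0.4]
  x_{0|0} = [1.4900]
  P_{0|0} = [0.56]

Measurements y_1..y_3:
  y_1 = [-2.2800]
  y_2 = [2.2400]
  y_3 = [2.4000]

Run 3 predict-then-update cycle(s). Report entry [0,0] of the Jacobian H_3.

H_jac[0,0] = 0.4745

step 1: x^-=[1.4900]  P^-=[0.7600]  H_jac=[2.9800]  S=[7.1491]  K=[0.3168]  nu=[-4.5001]  x^+=[0.0644]  P^+=[0.0425]
step 2: x^-=[0.0644]  P^-=[0.2425]  H_jac=[0.1288]  S=[0.4040]  K=[0.0773]  nu=[2.2359]  x^+=[0.2372]  P^+=[0.2401]
step 3: x^-=[0.2372]  P^-=[0.4401]  H_jac=[0.4745]  S=[0.4991]  K=[0.4184]  nu=[2.3437]  x^+=[1.2179]  P^+=[0.3527]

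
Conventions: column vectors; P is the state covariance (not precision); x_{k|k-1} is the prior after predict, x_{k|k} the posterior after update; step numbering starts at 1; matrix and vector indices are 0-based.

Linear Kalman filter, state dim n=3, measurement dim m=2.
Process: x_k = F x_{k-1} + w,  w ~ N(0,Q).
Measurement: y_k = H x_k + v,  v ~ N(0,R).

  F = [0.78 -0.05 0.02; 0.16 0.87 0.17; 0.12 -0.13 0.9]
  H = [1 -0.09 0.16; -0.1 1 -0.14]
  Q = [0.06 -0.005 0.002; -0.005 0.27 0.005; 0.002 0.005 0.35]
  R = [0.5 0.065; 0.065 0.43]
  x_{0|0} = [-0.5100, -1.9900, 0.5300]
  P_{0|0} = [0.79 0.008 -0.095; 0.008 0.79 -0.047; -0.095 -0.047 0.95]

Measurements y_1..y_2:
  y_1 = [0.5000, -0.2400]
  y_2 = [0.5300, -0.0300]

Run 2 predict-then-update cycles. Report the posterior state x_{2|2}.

x_post = [0.1472, -0.1769, 0.7509]

step 1: x^-=[-0.2877, -1.7228, 0.6745]  P^-=[0.5395 0.0545 0.0326; 0.0545 0.8988 0.0255; 0.0326 0.0255 1.1345]  S=[1.0757 -0.0410; -0.0410 1.3393]  K=[0.5023 0.0124; 0.0046 0.6645; 0.1933 -0.0961]  nu=[0.5247, 1.5485]  x^+=[-0.0050, -0.6915, 0.6271]  P^+=[0.2684 0.0547 -0.0721; 0.0547 0.3076 0.1153; -0.0721 0.1153 1.0804]
step 2: x^-=[0.0432, -0.4958, 0.6537]  P^-=[0.2178 0.0467 -0.0136; 0.0467 0.5864 0.2211; -0.0136 0.2211 1.1899]  S=[0.7338 0.0512; 0.0512 0.9702]  K=[0.2872 0.0125; 0.0003 0.5676; 0.2106 0.0465]  nu=[0.3376, 0.5616]  x^+=[0.1472, -0.1769, 0.7509]  P^+=[0.1567 0.0314 -0.0593; 0.0314 0.2737 0.1893; -0.0593 0.1893 1.1543]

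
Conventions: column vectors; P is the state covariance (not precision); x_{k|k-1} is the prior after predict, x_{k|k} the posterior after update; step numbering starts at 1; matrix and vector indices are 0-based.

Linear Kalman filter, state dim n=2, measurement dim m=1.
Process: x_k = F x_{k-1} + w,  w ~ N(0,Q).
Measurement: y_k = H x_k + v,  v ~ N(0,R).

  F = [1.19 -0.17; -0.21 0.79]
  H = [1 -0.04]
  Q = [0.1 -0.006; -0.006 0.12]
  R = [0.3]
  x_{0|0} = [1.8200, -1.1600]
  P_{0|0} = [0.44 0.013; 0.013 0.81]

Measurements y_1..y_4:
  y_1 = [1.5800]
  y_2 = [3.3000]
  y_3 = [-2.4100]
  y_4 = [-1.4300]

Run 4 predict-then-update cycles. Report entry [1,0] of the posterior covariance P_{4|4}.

P_post[1,0] = -0.0644

step 1: x^-=[2.3630, -1.2986]  P^-=[0.7412 -0.2121; -0.2121 0.6406]  S=[1.0592]  K=[0.7078; -0.2244]  nu=[-0.8349]  x^+=[1.7720, -1.1112]  P^+=[0.2106 -0.0438; -0.0438 0.5873]
step 2: x^-=[2.2976, -1.2500]  P^-=[0.4329 -0.1803; -0.1803 0.5103]  S=[0.7482]  K=[0.5883; -0.2682]  nu=[0.9524]  x^+=[2.8579, -1.5055]  P^+=[0.1740 -0.0622; -0.0622 0.4565]
step 3: x^-=[3.6568, -1.7895]  P^-=[0.3848 -0.1715; -0.1715 0.4332]  S=[0.6992]  K=[0.5601; -0.2701]  nu=[-6.1384]  x^+=[0.2186, -0.1317]  P^+=[0.1654 -0.0657; -0.0657 0.3822]
step 4: x^-=[0.2825, -0.1499]  P^-=[0.3719 -0.1628; -0.1628 0.3877]  S=[0.6855]  K=[0.5520; -0.2601]  nu=[-1.7185]  x^+=[-0.6661, 0.2971]  P^+=[0.1630 -0.0644; -0.0644 0.3413]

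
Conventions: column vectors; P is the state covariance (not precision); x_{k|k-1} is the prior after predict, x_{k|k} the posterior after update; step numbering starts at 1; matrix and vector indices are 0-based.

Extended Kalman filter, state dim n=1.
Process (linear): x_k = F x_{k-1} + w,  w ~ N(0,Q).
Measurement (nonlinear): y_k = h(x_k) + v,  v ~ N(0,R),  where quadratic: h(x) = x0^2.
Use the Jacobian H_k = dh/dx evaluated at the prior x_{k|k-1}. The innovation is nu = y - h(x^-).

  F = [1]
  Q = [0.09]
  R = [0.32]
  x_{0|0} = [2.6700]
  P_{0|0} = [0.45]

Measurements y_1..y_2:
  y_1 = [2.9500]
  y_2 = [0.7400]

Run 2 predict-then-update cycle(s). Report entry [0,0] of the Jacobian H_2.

step 1: x^-=[2.6700]  P^-=[0.5400]  H_jac=[5.3400]  S=[15.7184]  K=[0.1835]  nu=[-4.1789]  x^+=[1.9034]  P^+=[0.0110]
step 2: x^-=[1.9034]  P^-=[0.1010]  H_jac=[3.8067]  S=[1.7835]  K=[0.2156]  nu=[-2.8828]  x^+=[1.2819]  P^+=[0.0181]

H_jac[0,0] = 3.8067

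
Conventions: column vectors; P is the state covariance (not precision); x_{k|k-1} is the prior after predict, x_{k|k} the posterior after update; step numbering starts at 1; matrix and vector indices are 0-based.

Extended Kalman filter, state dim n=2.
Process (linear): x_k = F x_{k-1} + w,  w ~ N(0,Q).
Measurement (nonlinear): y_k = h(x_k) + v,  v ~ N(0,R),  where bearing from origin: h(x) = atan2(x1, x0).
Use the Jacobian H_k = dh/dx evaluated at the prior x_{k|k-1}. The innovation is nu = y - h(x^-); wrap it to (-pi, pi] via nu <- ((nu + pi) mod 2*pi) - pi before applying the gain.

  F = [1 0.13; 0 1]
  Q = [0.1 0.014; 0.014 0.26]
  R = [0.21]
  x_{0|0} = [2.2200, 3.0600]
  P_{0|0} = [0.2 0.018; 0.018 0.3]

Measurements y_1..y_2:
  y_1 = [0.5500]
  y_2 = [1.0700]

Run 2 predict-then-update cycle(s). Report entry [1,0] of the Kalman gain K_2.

step 1: x^-=[2.6178, 3.0600]  P^-=[0.3098 0.0710; 0.0710 0.5600]  H_jac=[-0.1887 0.1614]  S=[0.2313]  K=[-0.2031; 0.3329]  nu=[-0.3131]  x^+=[2.6814, 2.9558]  P^+=[0.3002 0.0866; 0.0866 0.5344]
step 2: x^-=[3.0657, 2.9558]  P^-=[0.4318 0.1701; 0.1701 0.7944]  H_jac=[-0.1630 0.1690]  S=[0.2348]  K=[-0.1772; 0.4538]  nu=[0.3029]  x^+=[3.0120, 3.0932]  P^+=[0.4244 0.1890; 0.1890 0.7460]

K[1,0] = 0.4538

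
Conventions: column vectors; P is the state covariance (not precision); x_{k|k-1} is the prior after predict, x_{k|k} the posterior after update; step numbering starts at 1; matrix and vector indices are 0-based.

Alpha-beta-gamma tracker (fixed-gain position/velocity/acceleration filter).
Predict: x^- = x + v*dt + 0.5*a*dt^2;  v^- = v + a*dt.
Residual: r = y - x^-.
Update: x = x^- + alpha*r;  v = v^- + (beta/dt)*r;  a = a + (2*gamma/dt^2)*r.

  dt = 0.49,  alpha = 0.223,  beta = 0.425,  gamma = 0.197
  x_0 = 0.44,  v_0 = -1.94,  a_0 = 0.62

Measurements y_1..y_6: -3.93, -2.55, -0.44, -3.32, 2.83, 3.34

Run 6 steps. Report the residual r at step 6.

step 1: x_pred=-0.4362  r=-3.4938  x^+=-1.2153  v^+=-4.6666  a^+=-5.1133
step 2: x_pred=-4.1158  r=1.5658  x^+=-3.7666  v^+=-5.8140  a^+=-2.5439
step 3: x_pred=-6.9209  r=6.4809  x^+=-5.4756  v^+=-1.4394  a^+=8.0911
step 4: x_pred=-5.2096  r=1.8896  x^+=-4.7882  v^+=4.1642  a^+=11.1919
step 5: x_pred=-1.4042  r=4.2342  x^+=-0.4600  v^+=13.3207  a^+=18.1401
step 6: x_pred=8.2449  r=-4.9049  x^+=7.1511  v^+=17.9551  a^+=10.0913

resid = -4.9049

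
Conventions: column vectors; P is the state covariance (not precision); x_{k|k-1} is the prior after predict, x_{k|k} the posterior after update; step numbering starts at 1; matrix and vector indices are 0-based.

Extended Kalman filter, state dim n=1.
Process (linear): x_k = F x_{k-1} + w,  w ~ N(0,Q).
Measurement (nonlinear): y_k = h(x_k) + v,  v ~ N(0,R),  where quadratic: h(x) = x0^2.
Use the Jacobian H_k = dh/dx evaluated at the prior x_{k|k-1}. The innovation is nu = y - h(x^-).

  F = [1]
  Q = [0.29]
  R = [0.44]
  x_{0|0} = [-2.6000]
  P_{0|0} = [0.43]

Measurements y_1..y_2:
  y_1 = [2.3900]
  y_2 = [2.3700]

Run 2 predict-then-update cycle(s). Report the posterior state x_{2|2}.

step 1: x^-=[-2.6000]  P^-=[0.7200]  H_jac=[-5.2000]  S=[19.9088]  K=[-0.1881]  nu=[-4.3700]  x^+=[-1.7782]  P^+=[0.0159]
step 2: x^-=[-1.7782]  P^-=[0.3059]  H_jac=[-3.5564]  S=[4.3091]  K=[-0.2525]  nu=[-0.7920]  x^+=[-1.5782]  P^+=[0.0312]

x_post = [-1.5782]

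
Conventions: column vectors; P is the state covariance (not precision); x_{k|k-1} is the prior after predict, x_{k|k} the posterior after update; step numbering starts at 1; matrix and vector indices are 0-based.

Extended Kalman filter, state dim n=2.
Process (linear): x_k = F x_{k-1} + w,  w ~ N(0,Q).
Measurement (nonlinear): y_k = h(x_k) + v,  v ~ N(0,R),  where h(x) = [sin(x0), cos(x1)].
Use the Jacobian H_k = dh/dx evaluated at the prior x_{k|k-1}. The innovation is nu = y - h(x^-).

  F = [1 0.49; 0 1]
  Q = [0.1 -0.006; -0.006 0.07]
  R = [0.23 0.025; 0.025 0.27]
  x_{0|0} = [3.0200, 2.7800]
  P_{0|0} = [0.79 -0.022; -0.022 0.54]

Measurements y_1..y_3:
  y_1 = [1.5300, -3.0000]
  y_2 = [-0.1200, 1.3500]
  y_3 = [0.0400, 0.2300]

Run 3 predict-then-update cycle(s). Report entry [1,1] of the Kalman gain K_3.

step 1: x^-=[4.3822, 2.7800]  P^-=[0.9981 0.2366; 0.2366 0.6100]  H_jac=[-0.3242 0.0000; 0.0000 -0.3538]  S=[0.3349 0.0521; 0.0521 0.3463]  K=[-0.9509 -0.0985; -0.1352 -0.6027]  nu=[2.4760, -2.0647]  x^+=[2.2313, 3.6896]  P^+=[0.6821 0.1424; 0.1424 0.4696]
step 2: x^-=[4.0392, 3.6896]  P^-=[1.0344 0.3665; 0.3665 0.5396]  H_jac=[-0.6235 0.0000; 0.0000 0.5210]  S=[0.6321 -0.0940; -0.0940 0.4165]  K=[-0.9852 0.2360; -0.2701 0.6140]  nu=[0.6618, 2.2036]  x^+=[3.9072, 4.8638]  P^+=[0.3540 0.0750; 0.0750 0.3052]
step 3: x^-=[6.2905, 4.8638]  P^-=[0.6008 0.2186; 0.2186 0.3752]  H_jac=[1.0000 0.0000; 0.0000 0.9886]  S=[0.8307 0.2411; 0.2411 0.6367]  K=[0.7018 0.0737; 0.1057 0.5426]  nu=[0.0327, 0.0791]  x^+=[6.3193, 4.9102]  P^+=[0.1633 0.0379; 0.0379 0.1509]

K[1,1] = 0.5426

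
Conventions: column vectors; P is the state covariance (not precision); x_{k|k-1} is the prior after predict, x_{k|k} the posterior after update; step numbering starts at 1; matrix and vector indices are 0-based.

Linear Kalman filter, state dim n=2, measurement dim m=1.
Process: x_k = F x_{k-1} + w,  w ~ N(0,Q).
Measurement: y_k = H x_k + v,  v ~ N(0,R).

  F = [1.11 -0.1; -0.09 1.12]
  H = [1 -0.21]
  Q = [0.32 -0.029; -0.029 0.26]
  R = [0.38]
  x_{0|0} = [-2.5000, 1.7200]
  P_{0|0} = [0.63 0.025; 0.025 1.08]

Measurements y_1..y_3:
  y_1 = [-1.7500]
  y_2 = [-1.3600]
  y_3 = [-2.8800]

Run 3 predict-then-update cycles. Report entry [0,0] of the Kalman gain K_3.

step 1: x^-=[-2.9470, 2.1514]  P^-=[1.1015 -0.1816; -0.1816 1.6148]  S=[1.6290]  K=[0.6996; -0.3197]  nu=[1.6488]  x^+=[-1.7935, 1.6244]  P^+=[0.3042 0.1827; 0.1827 1.4484]
step 2: x^-=[-2.1532, 1.9807]  P^-=[0.6687 0.0072; 0.0072 2.0425]  S=[1.1358]  K=[0.5875; -0.3713]  nu=[1.2092]  x^+=[-1.4429, 1.5317]  P^+=[0.2768 0.2549; 0.2549 1.8859]
step 3: x^-=[-1.7548, 1.8453]  P^-=[0.6233 0.0514; 0.0514 2.5765]  S=[1.0953]  K=[0.5592; -0.4471]  nu=[-0.7377]  x^+=[-2.1673, 2.1752]  P^+=[0.2808 0.3252; 0.3252 2.3575]

K[0,0] = 0.5592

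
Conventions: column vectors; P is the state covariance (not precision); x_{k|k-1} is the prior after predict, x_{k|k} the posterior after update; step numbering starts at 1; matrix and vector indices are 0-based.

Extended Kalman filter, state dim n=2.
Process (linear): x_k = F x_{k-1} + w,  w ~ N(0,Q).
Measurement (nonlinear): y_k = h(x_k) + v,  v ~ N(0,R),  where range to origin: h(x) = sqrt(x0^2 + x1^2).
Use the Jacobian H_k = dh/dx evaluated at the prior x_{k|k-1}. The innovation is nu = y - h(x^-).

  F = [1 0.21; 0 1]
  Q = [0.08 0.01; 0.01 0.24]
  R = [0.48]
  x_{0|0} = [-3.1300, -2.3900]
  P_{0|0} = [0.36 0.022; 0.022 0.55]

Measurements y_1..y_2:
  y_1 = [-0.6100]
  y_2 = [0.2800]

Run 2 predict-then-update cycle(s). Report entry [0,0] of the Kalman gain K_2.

step 1: x^-=[-3.6319, -2.3900]  P^-=[0.4735 0.1475; 0.1475 0.7900]  H_jac=[-0.8354 -0.5497]  S=[1.1846]  K=[-0.4023; -0.4706]  nu=[-4.9577]  x^+=[-1.6372, -0.0568]  P^+=[0.2817 -0.0768; -0.0768 0.5276]
step 2: x^-=[-1.6491, -0.0568]  P^-=[0.3527 0.0440; 0.0440 0.7676]  H_jac=[-0.9994 -0.0344]  S=[0.8363]  K=[-0.4234; -0.0842]  nu=[-1.3701]  x^+=[-1.0691, 0.0585]  P^+=[0.2028 0.0142; 0.0142 0.7617]

K[0,0] = -0.4234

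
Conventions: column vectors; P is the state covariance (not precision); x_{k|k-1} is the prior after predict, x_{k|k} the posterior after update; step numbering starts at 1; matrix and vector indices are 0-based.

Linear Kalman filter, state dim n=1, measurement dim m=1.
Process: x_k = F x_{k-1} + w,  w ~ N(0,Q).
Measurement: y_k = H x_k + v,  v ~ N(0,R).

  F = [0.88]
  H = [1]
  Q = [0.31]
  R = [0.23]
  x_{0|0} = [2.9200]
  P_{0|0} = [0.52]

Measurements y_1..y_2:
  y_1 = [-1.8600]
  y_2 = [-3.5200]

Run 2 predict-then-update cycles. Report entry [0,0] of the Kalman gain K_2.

K[0,0] = 0.6591

step 1: x^-=[2.5696]  P^-=[0.7127]  S=[0.9427]  K=[0.7560]  nu=[-4.4296]  x^+=[-0.7793]  P^+=[0.1739]
step 2: x^-=[-0.6857]  P^-=[0.4447]  S=[0.6747]  K=[0.6591]  nu=[-2.8343]  x^+=[-2.5538]  P^+=[0.1516]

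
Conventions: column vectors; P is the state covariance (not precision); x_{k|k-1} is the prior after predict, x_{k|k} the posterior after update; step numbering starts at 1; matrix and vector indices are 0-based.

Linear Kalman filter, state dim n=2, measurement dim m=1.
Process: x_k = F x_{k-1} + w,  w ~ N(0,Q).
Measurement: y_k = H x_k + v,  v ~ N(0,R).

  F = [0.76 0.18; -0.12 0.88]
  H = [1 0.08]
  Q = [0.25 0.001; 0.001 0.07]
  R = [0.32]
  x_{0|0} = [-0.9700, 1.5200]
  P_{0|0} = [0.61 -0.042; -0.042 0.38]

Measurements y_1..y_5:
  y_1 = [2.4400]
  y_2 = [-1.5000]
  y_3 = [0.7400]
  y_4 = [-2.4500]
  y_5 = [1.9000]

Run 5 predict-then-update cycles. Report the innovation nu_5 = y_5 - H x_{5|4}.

innov = [2.6302]

step 1: x^-=[-0.4636, 1.4540]  P^-=[0.6032 -0.0216; -0.0216 0.3819]  S=[0.9221]  K=[0.6522; 0.0097]  nu=[2.7873]  x^+=[1.3543, 1.4810]  P^+=[0.2109 -0.0274; -0.0274 0.3818]
step 2: x^-=[1.2958, 1.1408]  P^-=[0.3767 0.0245; 0.0245 0.3745]  S=[0.7030]  K=[0.5386; 0.0775]  nu=[-2.8871]  x^+=[-0.2592, 0.9172]  P^+=[0.1727 -0.0048; -0.0048 0.3703]
step 3: x^-=[-0.0319, 0.8382]  P^-=[0.3604 0.0408; 0.0408 0.3603]  S=[0.6893]  K=[0.5277; 0.1010]  nu=[0.7048]  x^+=[0.3400, 0.9094]  P^+=[0.1685 0.0040; 0.0040 0.3533]
step 4: x^-=[0.4221, 0.7594]  P^-=[0.3599 0.0442; 0.0442 0.3451]  S=[0.6892]  K=[0.5273; 0.1042]  nu=[-2.9329]  x^+=[-1.1245, 0.4538]  P^+=[0.1682 0.0063; 0.0063 0.3376]
step 5: x^-=[-0.7729, 0.5343]  P^-=[0.3598 0.0432; 0.0432 0.3326]  S=[0.6889]  K=[0.5274; 0.1014]  nu=[2.6302]  x^+=[0.6142, 0.8010]  P^+=[0.1682 0.0064; 0.0064 0.3255]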